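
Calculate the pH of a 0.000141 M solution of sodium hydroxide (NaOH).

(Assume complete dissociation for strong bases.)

[OH⁻] = 0.000141 M for strong base. pOH = -log[OH⁻] = 3.85, pH = 14 - pOH

pH = 10.15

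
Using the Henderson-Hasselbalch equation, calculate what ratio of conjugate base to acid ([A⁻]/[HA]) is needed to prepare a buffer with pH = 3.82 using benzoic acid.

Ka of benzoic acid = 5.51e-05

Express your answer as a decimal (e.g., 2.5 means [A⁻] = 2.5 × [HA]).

pKa = -log(5.51e-05) = 4.2588. pH = pKa + log([A⁻]/[HA]), so log([A⁻]/[HA]) = pH − pKa = 3.82 − 4.2588 = -0.4388. [A⁻]/[HA] = 10^(-0.4388) = 0.364

[A⁻]/[HA] = 0.364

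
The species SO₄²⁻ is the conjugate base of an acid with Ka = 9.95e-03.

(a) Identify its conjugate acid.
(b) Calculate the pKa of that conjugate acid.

(a) The conjugate acid is formed by adding one H⁺ to SO₄²⁻, giving HSO₄⁻. (b) pKa = -log(Ka) = -log(9.95e-03) = 2.00.

Conjugate acid: HSO₄⁻; pK_a = 2.00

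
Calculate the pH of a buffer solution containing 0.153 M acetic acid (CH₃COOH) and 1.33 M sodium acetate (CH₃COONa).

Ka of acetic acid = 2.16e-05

pKa = -log(2.16e-05) = 4.67. pH = pKa + log([A⁻]/[HA]) = 4.67 + log(1.33/0.153)

pH = 5.60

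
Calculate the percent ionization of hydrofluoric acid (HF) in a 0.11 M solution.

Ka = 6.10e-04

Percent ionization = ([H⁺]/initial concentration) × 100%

Using Ka equilibrium: x² + Ka×x - Ka×C = 0. Solving: [H⁺] = 7.8921e-03. Percent = (7.8921e-03/0.11) × 100

Percent ionization = 7.17%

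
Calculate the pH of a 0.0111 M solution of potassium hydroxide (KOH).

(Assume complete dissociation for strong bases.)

[OH⁻] = 0.0111 M for strong base. pOH = -log[OH⁻] = 1.95, pH = 14 - pOH

pH = 12.05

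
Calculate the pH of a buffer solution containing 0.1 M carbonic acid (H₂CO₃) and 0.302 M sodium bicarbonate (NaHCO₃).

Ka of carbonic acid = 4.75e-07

pKa = -log(4.75e-07) = 6.32. pH = pKa + log([A⁻]/[HA]) = 6.32 + log(0.302/0.1)

pH = 6.80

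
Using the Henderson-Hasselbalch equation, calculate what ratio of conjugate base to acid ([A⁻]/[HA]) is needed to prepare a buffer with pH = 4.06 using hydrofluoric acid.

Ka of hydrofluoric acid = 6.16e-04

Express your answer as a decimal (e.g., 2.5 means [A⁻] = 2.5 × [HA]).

pKa = -log(6.16e-04) = 3.2104. pH = pKa + log([A⁻]/[HA]), so log([A⁻]/[HA]) = pH − pKa = 4.06 − 3.2104 = 0.8496. [A⁻]/[HA] = 10^(0.8496) = 7.07

[A⁻]/[HA] = 7.07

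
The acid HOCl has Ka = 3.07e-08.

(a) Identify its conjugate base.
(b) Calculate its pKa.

(a) The conjugate base is formed by removing one H⁺ from HOCl, giving OCl⁻. (b) pKa = -log(Ka) = -log(3.07e-08) = 7.51.

Conjugate base: OCl⁻; pK_a = 7.51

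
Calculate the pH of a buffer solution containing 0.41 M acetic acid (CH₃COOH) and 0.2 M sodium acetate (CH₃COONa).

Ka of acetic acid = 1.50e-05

pKa = -log(1.50e-05) = 4.82. pH = pKa + log([A⁻]/[HA]) = 4.82 + log(0.2/0.41)

pH = 4.51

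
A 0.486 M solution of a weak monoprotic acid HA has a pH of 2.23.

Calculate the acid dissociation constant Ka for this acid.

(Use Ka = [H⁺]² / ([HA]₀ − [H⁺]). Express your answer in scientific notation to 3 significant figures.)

[H⁺] = 10^(−pH) = 10^(−2.23) = 5.888e-03 M. For HA ⇌ H⁺ + A⁻, Ka = [H⁺][A⁻]/[HA] = [H⁺]² / ([HA]₀ − [H⁺]) = (5.888e-03)² / (0.486 − 5.888e-03) = 7.22e-05.

K_a = 7.22e-05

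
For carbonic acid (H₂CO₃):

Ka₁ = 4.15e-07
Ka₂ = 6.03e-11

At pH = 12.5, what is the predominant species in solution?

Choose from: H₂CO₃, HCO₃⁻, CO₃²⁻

pKa₁ = 6.38, pKa₂ = 10.22. For a polyprotic acid the predominant species crosses at each pKa: below pKa_n the protonated form dominates, above it the deprotonated form does. At pH = 12.5, the predominant species is CO₃²⁻.

CO₃²⁻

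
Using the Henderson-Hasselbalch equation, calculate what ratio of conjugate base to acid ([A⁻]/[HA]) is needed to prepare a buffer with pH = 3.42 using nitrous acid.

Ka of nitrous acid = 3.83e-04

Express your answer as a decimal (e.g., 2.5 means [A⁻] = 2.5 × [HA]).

pKa = -log(3.83e-04) = 3.4168. pH = pKa + log([A⁻]/[HA]), so log([A⁻]/[HA]) = pH − pKa = 3.42 − 3.4168 = 0.0032. [A⁻]/[HA] = 10^(0.0032) = 1.01

[A⁻]/[HA] = 1.01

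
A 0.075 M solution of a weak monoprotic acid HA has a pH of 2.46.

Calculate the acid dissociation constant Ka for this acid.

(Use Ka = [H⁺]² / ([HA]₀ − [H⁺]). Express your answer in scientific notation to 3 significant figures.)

[H⁺] = 10^(−pH) = 10^(−2.46) = 3.467e-03 M. For HA ⇌ H⁺ + A⁻, Ka = [H⁺][A⁻]/[HA] = [H⁺]² / ([HA]₀ − [H⁺]) = (3.467e-03)² / (0.075 − 3.467e-03) = 1.68e-04.

K_a = 1.68e-04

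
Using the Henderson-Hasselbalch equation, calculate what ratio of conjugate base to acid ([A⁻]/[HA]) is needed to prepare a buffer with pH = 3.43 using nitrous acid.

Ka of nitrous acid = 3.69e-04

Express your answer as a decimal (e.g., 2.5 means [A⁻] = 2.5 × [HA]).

pKa = -log(3.69e-04) = 3.4330. pH = pKa + log([A⁻]/[HA]), so log([A⁻]/[HA]) = pH − pKa = 3.43 − 3.4330 = -0.0030. [A⁻]/[HA] = 10^(-0.0030) = 0.993

[A⁻]/[HA] = 0.993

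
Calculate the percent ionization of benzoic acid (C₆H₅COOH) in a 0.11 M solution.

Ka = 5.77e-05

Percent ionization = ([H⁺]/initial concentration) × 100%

Using Ka equilibrium: x² + Ka×x - Ka×C = 0. Solving: [H⁺] = 2.4906e-03. Percent = (2.4906e-03/0.11) × 100

Percent ionization = 2.26%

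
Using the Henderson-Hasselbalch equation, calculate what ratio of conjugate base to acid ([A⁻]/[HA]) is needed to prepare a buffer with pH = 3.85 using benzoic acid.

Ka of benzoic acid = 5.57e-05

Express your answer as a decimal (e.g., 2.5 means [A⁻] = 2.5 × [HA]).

pKa = -log(5.57e-05) = 4.2541. pH = pKa + log([A⁻]/[HA]), so log([A⁻]/[HA]) = pH − pKa = 3.85 − 4.2541 = -0.4041. [A⁻]/[HA] = 10^(-0.4041) = 0.394

[A⁻]/[HA] = 0.394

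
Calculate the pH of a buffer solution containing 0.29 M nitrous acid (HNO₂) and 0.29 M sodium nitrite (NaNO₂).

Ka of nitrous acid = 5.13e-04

pKa = -log(5.13e-04) = 3.29. pH = pKa + log([A⁻]/[HA]) = 3.29 + log(0.29/0.29)

pH = 3.29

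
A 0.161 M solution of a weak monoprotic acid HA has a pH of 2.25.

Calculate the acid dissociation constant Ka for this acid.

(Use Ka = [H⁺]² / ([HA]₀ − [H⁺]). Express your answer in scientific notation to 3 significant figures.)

[H⁺] = 10^(−pH) = 10^(−2.25) = 5.623e-03 M. For HA ⇌ H⁺ + A⁻, Ka = [H⁺][A⁻]/[HA] = [H⁺]² / ([HA]₀ − [H⁺]) = (5.623e-03)² / (0.161 − 5.623e-03) = 2.04e-04.

K_a = 2.04e-04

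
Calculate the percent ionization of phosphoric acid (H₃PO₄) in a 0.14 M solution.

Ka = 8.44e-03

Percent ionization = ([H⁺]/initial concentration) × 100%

Using Ka equilibrium: x² + Ka×x - Ka×C = 0. Solving: [H⁺] = 3.0412e-02. Percent = (3.0412e-02/0.14) × 100

Percent ionization = 21.7%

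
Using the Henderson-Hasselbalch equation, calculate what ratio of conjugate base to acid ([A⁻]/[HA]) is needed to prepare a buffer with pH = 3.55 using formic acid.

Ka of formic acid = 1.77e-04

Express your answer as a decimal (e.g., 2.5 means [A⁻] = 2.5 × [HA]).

pKa = -log(1.77e-04) = 3.7520. pH = pKa + log([A⁻]/[HA]), so log([A⁻]/[HA]) = pH − pKa = 3.55 − 3.7520 = -0.2020. [A⁻]/[HA] = 10^(-0.2020) = 0.628

[A⁻]/[HA] = 0.628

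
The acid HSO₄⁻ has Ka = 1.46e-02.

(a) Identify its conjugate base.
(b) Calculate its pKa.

(a) The conjugate base is formed by removing one H⁺ from HSO₄⁻, giving SO₄²⁻. (b) pKa = -log(Ka) = -log(1.46e-02) = 1.84.

Conjugate base: SO₄²⁻; pK_a = 1.84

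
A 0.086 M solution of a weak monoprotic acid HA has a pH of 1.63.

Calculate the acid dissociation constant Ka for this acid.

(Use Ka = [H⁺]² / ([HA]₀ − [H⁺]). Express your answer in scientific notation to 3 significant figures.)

[H⁺] = 10^(−pH) = 10^(−1.63) = 2.344e-02 M. For HA ⇌ H⁺ + A⁻, Ka = [H⁺][A⁻]/[HA] = [H⁺]² / ([HA]₀ − [H⁺]) = (2.344e-02)² / (0.086 − 2.344e-02) = 8.78e-03.

K_a = 8.78e-03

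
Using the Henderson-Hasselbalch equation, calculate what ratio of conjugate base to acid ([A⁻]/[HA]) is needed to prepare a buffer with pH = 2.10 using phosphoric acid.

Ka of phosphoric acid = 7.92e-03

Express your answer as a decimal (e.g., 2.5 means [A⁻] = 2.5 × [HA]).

pKa = -log(7.92e-03) = 2.1013. pH = pKa + log([A⁻]/[HA]), so log([A⁻]/[HA]) = pH − pKa = 2.10 − 2.1013 = -0.0013. [A⁻]/[HA] = 10^(-0.0013) = 0.997

[A⁻]/[HA] = 0.997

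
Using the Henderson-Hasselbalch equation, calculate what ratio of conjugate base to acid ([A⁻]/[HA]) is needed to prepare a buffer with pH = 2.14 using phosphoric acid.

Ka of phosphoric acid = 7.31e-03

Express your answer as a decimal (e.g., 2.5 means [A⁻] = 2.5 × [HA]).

pKa = -log(7.31e-03) = 2.1361. pH = pKa + log([A⁻]/[HA]), so log([A⁻]/[HA]) = pH − pKa = 2.14 − 2.1361 = 0.0039. [A⁻]/[HA] = 10^(0.0039) = 1.01

[A⁻]/[HA] = 1.01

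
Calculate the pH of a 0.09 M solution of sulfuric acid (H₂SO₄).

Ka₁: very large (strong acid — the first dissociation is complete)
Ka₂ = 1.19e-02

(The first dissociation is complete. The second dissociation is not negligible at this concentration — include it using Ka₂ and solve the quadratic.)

First dissociation is complete: [H⁺]₀ = [HSO₄⁻]₀ = C = 0.09 M. Second dissociation HSO₄⁻ ⇌ H⁺ + SO₄²⁻: let x = [SO₄²⁻]. Ka₂ = (C + x)·x / (C − x) = 1.19e-02 → x² + (C + Ka₂)·x − Ka₂·C = 0 → x² + 0.10190·x − 1.071e-03 = 0. x = (−0.10190 + √(0.10190² + 4 × 1.071e-03)) / 2 = 9.6050e-03 M. [H⁺] = C + x = 0.09 + 9.6050e-03 = 9.9605e-02 M. pH = -log(9.9605e-02) = 1.00.

pH = 1.00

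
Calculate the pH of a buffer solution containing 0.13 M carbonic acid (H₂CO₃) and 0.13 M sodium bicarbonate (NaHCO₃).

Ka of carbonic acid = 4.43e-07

pKa = -log(4.43e-07) = 6.35. pH = pKa + log([A⁻]/[HA]) = 6.35 + log(0.13/0.13)

pH = 6.35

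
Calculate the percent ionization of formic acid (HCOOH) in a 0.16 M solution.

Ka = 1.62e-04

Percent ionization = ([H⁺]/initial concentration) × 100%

Using Ka equilibrium: x² + Ka×x - Ka×C = 0. Solving: [H⁺] = 5.0108e-03. Percent = (5.0108e-03/0.16) × 100

Percent ionization = 3.13%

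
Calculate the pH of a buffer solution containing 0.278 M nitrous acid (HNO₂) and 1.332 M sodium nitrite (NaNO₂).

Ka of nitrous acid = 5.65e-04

pKa = -log(5.65e-04) = 3.25. pH = pKa + log([A⁻]/[HA]) = 3.25 + log(1.332/0.278)

pH = 3.93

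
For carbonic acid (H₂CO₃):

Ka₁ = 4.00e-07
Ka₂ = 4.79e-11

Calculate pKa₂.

pKa₂ = -log(Ka₂) = -log(4.79e-11) = 10.32.

pK_{a2} = 10.32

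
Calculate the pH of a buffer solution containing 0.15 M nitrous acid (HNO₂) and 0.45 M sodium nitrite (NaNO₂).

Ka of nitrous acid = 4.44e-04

pKa = -log(4.44e-04) = 3.35. pH = pKa + log([A⁻]/[HA]) = 3.35 + log(0.45/0.15)

pH = 3.83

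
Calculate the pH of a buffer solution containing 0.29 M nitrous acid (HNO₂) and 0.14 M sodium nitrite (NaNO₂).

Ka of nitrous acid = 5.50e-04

pKa = -log(5.50e-04) = 3.26. pH = pKa + log([A⁻]/[HA]) = 3.26 + log(0.14/0.29)

pH = 2.94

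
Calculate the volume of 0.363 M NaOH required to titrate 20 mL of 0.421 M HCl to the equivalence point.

At equivalence: moles acid = moles base. moles HCl = 0.421 × 20/1000 = 0.00842 mol. V_base = moles / 0.363 × 1000 = 23.2 mL.

V_{base} = 23.2 mL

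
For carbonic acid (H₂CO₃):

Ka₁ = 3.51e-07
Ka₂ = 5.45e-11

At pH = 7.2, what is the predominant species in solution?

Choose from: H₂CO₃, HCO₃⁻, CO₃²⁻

pKa₁ = 6.45, pKa₂ = 10.26. For a polyprotic acid the predominant species crosses at each pKa: below pKa_n the protonated form dominates, above it the deprotonated form does. At pH = 7.2, the predominant species is HCO₃⁻.

HCO₃⁻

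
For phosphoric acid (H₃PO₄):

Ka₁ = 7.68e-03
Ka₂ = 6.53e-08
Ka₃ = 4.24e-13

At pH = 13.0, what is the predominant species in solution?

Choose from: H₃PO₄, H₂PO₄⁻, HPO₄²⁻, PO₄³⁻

pKa₁ = 2.11, pKa₂ = 7.19, pKa₃ = 12.37. For a polyprotic acid the predominant species crosses at each pKa: below pKa_n the protonated form dominates, above it the deprotonated form does. At pH = 13.0, the predominant species is PO₄³⁻.

PO₄³⁻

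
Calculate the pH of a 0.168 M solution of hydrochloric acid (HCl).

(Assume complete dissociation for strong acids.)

[H⁺] = 0.168 M for strong acid. pH = -log[H⁺] = -log(0.168)

pH = 0.77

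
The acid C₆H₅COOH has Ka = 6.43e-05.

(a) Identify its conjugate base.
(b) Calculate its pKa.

(a) The conjugate base is formed by removing one H⁺ from C₆H₅COOH, giving C₆H₅COO⁻. (b) pKa = -log(Ka) = -log(6.43e-05) = 4.19.

Conjugate base: C₆H₅COO⁻; pK_a = 4.19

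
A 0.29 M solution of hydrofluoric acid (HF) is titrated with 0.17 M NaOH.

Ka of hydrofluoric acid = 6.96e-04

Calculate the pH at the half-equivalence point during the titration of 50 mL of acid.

At half-equivalence [HA] = [A⁻], so Henderson-Hasselbalch gives pH = pKa = -log(6.96e-04) = 3.16.

pH = pKa = 3.16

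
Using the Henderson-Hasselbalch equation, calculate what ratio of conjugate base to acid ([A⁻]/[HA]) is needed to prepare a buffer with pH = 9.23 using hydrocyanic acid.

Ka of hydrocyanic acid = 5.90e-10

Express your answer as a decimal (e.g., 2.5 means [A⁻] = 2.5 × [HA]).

pKa = -log(5.90e-10) = 9.2291. pH = pKa + log([A⁻]/[HA]), so log([A⁻]/[HA]) = pH − pKa = 9.23 − 9.2291 = 0.0009. [A⁻]/[HA] = 10^(0.0009) = 1.00

[A⁻]/[HA] = 1.00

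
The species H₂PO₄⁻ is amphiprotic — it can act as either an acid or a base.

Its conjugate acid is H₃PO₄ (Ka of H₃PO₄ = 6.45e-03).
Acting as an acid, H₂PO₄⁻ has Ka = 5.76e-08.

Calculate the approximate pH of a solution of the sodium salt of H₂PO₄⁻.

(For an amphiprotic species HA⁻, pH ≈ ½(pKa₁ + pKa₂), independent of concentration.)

pKa₁ = -log(6.45e-03) = 2.19; pKa₂ = -log(5.76e-08) = 7.24. For an amphiprotic species, pH ≈ ½(pKa₁ + pKa₂) = ½(2.19 + 7.24) = 4.72.

pH = 4.72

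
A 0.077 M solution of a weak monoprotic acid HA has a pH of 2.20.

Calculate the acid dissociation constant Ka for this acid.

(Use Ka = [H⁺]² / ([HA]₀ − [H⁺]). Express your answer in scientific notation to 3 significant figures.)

[H⁺] = 10^(−pH) = 10^(−2.20) = 6.310e-03 M. For HA ⇌ H⁺ + A⁻, Ka = [H⁺][A⁻]/[HA] = [H⁺]² / ([HA]₀ − [H⁺]) = (6.310e-03)² / (0.077 − 6.310e-03) = 5.63e-04.

K_a = 5.63e-04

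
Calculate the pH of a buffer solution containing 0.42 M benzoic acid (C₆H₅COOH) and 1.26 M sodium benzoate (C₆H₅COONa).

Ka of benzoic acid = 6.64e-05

pKa = -log(6.64e-05) = 4.18. pH = pKa + log([A⁻]/[HA]) = 4.18 + log(1.26/0.42)

pH = 4.65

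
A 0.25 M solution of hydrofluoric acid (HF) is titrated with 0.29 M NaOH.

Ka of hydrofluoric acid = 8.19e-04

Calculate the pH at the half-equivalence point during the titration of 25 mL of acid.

At half-equivalence [HA] = [A⁻], so Henderson-Hasselbalch gives pH = pKa = -log(8.19e-04) = 3.09.

pH = pKa = 3.09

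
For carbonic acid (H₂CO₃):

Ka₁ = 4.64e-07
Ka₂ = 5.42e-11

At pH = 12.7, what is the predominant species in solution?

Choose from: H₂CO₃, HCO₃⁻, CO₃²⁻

pKa₁ = 6.33, pKa₂ = 10.27. For a polyprotic acid the predominant species crosses at each pKa: below pKa_n the protonated form dominates, above it the deprotonated form does. At pH = 12.7, the predominant species is CO₃²⁻.

CO₃²⁻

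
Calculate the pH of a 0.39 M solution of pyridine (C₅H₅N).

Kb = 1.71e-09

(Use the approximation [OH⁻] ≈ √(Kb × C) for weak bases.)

[OH⁻] = √(Kb × C) = √(1.71e-09 × 0.39) = 2.5824e-05. pOH = 4.59, pH = 14 - pOH

pH = 9.41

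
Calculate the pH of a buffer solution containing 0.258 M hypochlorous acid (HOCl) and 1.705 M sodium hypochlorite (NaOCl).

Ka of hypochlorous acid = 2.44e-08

pKa = -log(2.44e-08) = 7.61. pH = pKa + log([A⁻]/[HA]) = 7.61 + log(1.705/0.258)

pH = 8.43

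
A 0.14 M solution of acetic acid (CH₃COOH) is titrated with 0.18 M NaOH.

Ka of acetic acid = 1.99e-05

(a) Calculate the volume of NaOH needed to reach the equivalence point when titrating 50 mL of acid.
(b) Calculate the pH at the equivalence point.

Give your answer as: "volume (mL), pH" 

moles acid = 0.14 × 50/1000 = 0.007 mol; V_base = moles/0.18 × 1000 = 38.9 mL. At equivalence only the conjugate base is present: [A⁻] = 0.007/0.089 = 7.8750e-02 M. Kb = Kw/Ka = 5.03e-10; [OH⁻] = √(Kb × [A⁻]) = 6.2907e-06; pOH = 5.20; pH = 14 - pOH = 8.80.

V = 38.9 mL, pH = 8.80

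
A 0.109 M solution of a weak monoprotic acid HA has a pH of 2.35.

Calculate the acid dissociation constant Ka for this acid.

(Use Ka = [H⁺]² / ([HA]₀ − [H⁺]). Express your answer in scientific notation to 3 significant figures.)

[H⁺] = 10^(−pH) = 10^(−2.35) = 4.467e-03 M. For HA ⇌ H⁺ + A⁻, Ka = [H⁺][A⁻]/[HA] = [H⁺]² / ([HA]₀ − [H⁺]) = (4.467e-03)² / (0.109 − 4.467e-03) = 1.91e-04.

K_a = 1.91e-04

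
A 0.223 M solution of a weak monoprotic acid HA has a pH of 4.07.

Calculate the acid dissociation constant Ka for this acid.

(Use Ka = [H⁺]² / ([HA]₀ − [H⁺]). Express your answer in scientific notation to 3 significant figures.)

[H⁺] = 10^(−pH) = 10^(−4.07) = 8.511e-05 M. For HA ⇌ H⁺ + A⁻, Ka = [H⁺][A⁻]/[HA] = [H⁺]² / ([HA]₀ − [H⁺]) = (8.511e-05)² / (0.223 − 8.511e-05) = 3.25e-08.

K_a = 3.25e-08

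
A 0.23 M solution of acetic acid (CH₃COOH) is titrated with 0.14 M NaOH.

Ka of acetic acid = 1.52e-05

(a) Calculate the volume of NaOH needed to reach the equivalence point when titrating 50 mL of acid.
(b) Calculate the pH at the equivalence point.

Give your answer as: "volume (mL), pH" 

moles acid = 0.23 × 50/1000 = 0.0115 mol; V_base = moles/0.14 × 1000 = 82.1 mL. At equivalence only the conjugate base is present: [A⁻] = 0.0115/0.132 = 8.7027e-02 M. Kb = Kw/Ka = 6.58e-10; [OH⁻] = √(Kb × [A⁻]) = 7.5667e-06; pOH = 5.12; pH = 14 - pOH = 8.88.

V = 82.1 mL, pH = 8.88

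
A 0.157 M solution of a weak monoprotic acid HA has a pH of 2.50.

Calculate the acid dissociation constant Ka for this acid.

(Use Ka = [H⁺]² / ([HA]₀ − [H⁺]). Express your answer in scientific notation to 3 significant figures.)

[H⁺] = 10^(−pH) = 10^(−2.50) = 3.162e-03 M. For HA ⇌ H⁺ + A⁻, Ka = [H⁺][A⁻]/[HA] = [H⁺]² / ([HA]₀ − [H⁺]) = (3.162e-03)² / (0.157 − 3.162e-03) = 6.50e-05.

K_a = 6.50e-05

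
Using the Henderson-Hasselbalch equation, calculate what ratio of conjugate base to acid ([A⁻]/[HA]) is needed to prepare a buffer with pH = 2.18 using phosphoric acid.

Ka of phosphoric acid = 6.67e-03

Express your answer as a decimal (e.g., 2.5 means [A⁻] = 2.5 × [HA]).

pKa = -log(6.67e-03) = 2.1759. pH = pKa + log([A⁻]/[HA]), so log([A⁻]/[HA]) = pH − pKa = 2.18 − 2.1759 = 0.0041. [A⁻]/[HA] = 10^(0.0041) = 1.01

[A⁻]/[HA] = 1.01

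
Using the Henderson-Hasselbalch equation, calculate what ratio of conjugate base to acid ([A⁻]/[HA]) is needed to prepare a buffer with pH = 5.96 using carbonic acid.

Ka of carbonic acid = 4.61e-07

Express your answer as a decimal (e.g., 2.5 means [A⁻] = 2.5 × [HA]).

pKa = -log(4.61e-07) = 6.3363. pH = pKa + log([A⁻]/[HA]), so log([A⁻]/[HA]) = pH − pKa = 5.96 − 6.3363 = -0.3763. [A⁻]/[HA] = 10^(-0.3763) = 0.420

[A⁻]/[HA] = 0.420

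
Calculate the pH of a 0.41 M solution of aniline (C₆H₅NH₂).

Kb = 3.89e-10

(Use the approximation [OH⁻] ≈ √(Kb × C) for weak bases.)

[OH⁻] = √(Kb × C) = √(3.89e-10 × 0.41) = 1.2629e-05. pOH = 4.90, pH = 14 - pOH

pH = 9.10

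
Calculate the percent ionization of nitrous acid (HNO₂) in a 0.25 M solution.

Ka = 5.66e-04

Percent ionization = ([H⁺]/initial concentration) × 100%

Using Ka equilibrium: x² + Ka×x - Ka×C = 0. Solving: [H⁺] = 1.1616e-02. Percent = (1.1616e-02/0.25) × 100

Percent ionization = 4.65%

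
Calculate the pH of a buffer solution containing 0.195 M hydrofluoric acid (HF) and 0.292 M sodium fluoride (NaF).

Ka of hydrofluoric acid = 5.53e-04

pKa = -log(5.53e-04) = 3.26. pH = pKa + log([A⁻]/[HA]) = 3.26 + log(0.292/0.195)

pH = 3.43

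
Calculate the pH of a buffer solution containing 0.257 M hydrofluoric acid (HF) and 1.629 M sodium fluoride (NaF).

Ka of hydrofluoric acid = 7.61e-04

pKa = -log(7.61e-04) = 3.12. pH = pKa + log([A⁻]/[HA]) = 3.12 + log(1.629/0.257)

pH = 3.92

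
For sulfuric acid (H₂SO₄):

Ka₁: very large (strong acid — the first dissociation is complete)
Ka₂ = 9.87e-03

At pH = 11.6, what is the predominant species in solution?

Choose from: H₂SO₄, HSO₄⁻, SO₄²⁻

The first dissociation is complete, so H₂SO₄ itself is never the predominant species in water; pKa₂ = -log(9.87e-03) = 2.01. For a polyprotic acid the predominant species crosses at each pKa: below pKa_n the protonated form dominates, above it the deprotonated form does. At pH = 11.6, the predominant species is SO₄²⁻.

SO₄²⁻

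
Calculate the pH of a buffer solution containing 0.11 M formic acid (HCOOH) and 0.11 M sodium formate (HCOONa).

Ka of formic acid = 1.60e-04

pKa = -log(1.60e-04) = 3.80. pH = pKa + log([A⁻]/[HA]) = 3.80 + log(0.11/0.11)

pH = 3.80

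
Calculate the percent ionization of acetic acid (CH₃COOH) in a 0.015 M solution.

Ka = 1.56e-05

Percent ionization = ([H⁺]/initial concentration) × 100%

Using Ka equilibrium: x² + Ka×x - Ka×C = 0. Solving: [H⁺] = 4.7600e-04. Percent = (4.7600e-04/0.015) × 100

Percent ionization = 3.17%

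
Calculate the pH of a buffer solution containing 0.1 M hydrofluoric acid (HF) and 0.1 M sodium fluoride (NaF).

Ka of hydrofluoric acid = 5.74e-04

pKa = -log(5.74e-04) = 3.24. pH = pKa + log([A⁻]/[HA]) = 3.24 + log(0.1/0.1)

pH = 3.24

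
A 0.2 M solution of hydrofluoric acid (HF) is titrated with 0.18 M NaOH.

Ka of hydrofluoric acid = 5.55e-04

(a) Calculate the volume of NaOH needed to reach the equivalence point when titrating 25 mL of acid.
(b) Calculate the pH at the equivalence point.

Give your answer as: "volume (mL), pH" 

moles acid = 0.2 × 25/1000 = 0.005 mol; V_base = moles/0.18 × 1000 = 27.8 mL. At equivalence only the conjugate base is present: [A⁻] = 0.005/0.053 = 9.4737e-02 M. Kb = Kw/Ka = 1.80e-11; [OH⁻] = √(Kb × [A⁻]) = 1.3065e-06; pOH = 5.88; pH = 14 - pOH = 8.12.

V = 27.8 mL, pH = 8.12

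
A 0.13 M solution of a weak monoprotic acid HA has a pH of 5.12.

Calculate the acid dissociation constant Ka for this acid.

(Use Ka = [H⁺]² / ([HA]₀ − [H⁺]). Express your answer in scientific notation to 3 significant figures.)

[H⁺] = 10^(−pH) = 10^(−5.12) = 7.586e-06 M. For HA ⇌ H⁺ + A⁻, Ka = [H⁺][A⁻]/[HA] = [H⁺]² / ([HA]₀ − [H⁺]) = (7.586e-06)² / (0.13 − 7.586e-06) = 4.43e-10.

K_a = 4.43e-10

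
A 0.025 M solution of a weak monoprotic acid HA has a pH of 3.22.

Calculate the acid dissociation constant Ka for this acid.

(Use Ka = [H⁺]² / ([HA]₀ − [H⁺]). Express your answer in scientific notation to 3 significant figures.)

[H⁺] = 10^(−pH) = 10^(−3.22) = 6.026e-04 M. For HA ⇌ H⁺ + A⁻, Ka = [H⁺][A⁻]/[HA] = [H⁺]² / ([HA]₀ − [H⁺]) = (6.026e-04)² / (0.025 − 6.026e-04) = 1.49e-05.

K_a = 1.49e-05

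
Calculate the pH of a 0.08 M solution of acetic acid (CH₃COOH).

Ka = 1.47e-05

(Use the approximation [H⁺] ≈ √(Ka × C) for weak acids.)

[H⁺] = √(Ka × C) = √(1.47e-05 × 0.08) = 1.0844e-03. pH = -log(1.0844e-03)

pH = 2.96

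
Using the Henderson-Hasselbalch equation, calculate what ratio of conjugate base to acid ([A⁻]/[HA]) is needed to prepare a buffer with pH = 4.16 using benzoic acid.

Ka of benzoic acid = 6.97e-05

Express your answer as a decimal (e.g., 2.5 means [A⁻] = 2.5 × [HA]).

pKa = -log(6.97e-05) = 4.1568. pH = pKa + log([A⁻]/[HA]), so log([A⁻]/[HA]) = pH − pKa = 4.16 − 4.1568 = 0.0032. [A⁻]/[HA] = 10^(0.0032) = 1.01

[A⁻]/[HA] = 1.01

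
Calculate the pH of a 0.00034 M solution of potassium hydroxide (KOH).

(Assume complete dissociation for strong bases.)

[OH⁻] = 0.00034 M for strong base. pOH = -log[OH⁻] = 3.47, pH = 14 - pOH

pH = 10.53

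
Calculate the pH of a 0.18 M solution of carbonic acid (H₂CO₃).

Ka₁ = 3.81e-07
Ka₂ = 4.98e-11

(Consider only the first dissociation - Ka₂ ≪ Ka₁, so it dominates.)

First dissociation dominates. From Ka₁ = [H⁺][HA⁻]/[H₂A], x² + Ka₁·x − Ka₁·C = 0 with C = 0.18 M and Ka₁ = 3.81e-07. Solving: [H⁺] = (−Ka₁ + √(Ka₁² + 4·Ka₁·C)) / 2 = 2.6169e-04 M. pH = -log(2.6169e-04) = 3.58.

pH = 3.58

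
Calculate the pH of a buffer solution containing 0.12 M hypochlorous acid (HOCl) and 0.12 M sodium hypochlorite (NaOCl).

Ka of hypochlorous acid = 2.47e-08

pKa = -log(2.47e-08) = 7.61. pH = pKa + log([A⁻]/[HA]) = 7.61 + log(0.12/0.12)

pH = 7.61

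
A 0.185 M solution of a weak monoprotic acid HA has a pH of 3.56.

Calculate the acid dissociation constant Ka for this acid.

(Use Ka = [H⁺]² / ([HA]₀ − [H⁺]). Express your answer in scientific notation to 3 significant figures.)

[H⁺] = 10^(−pH) = 10^(−3.56) = 2.754e-04 M. For HA ⇌ H⁺ + A⁻, Ka = [H⁺][A⁻]/[HA] = [H⁺]² / ([HA]₀ − [H⁺]) = (2.754e-04)² / (0.185 − 2.754e-04) = 4.11e-07.

K_a = 4.11e-07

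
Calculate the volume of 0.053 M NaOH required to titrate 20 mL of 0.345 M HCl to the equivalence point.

At equivalence: moles acid = moles base. moles HCl = 0.345 × 20/1000 = 0.0069 mol. V_base = moles / 0.053 × 1000 = 130.2 mL.

V_{base} = 130.2 mL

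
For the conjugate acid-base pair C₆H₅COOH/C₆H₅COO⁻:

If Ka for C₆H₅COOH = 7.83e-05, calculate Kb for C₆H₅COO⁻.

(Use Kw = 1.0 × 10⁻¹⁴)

For a conjugate pair Ka × Kb = Kw, so Kb = Kw/Ka = 1.0 × 10⁻¹⁴ / 7.83e-05 = 1.28e-10.

K_b = 1.28e-10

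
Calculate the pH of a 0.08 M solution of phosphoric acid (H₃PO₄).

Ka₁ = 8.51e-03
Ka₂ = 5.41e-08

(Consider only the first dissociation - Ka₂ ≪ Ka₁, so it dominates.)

First dissociation dominates. From Ka₁ = [H⁺][HA⁻]/[H₂A], x² + Ka₁·x − Ka₁·C = 0 with C = 0.08 M and Ka₁ = 8.51e-03. Solving: [H⁺] = (−Ka₁ + √(Ka₁² + 4·Ka₁·C)) / 2 = 2.2182e-02 M. pH = -log(2.2182e-02) = 1.65.

pH = 1.65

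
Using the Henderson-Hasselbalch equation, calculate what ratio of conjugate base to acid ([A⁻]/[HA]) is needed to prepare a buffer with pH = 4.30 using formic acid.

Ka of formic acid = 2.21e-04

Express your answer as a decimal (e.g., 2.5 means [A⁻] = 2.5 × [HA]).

pKa = -log(2.21e-04) = 3.6556. pH = pKa + log([A⁻]/[HA]), so log([A⁻]/[HA]) = pH − pKa = 4.30 − 3.6556 = 0.6444. [A⁻]/[HA] = 10^(0.6444) = 4.41

[A⁻]/[HA] = 4.41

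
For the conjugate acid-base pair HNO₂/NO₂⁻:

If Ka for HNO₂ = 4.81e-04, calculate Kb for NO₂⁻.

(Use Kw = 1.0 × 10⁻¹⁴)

For a conjugate pair Ka × Kb = Kw, so Kb = Kw/Ka = 1.0 × 10⁻¹⁴ / 4.81e-04 = 2.08e-11.

K_b = 2.08e-11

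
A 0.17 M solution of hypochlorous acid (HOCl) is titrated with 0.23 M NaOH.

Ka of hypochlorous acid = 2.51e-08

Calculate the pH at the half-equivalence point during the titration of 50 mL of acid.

At half-equivalence [HA] = [A⁻], so Henderson-Hasselbalch gives pH = pKa = -log(2.51e-08) = 7.60.

pH = pKa = 7.60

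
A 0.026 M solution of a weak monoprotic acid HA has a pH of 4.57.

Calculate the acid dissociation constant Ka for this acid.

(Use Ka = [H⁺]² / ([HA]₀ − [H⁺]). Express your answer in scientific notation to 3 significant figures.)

[H⁺] = 10^(−pH) = 10^(−4.57) = 2.692e-05 M. For HA ⇌ H⁺ + A⁻, Ka = [H⁺][A⁻]/[HA] = [H⁺]² / ([HA]₀ − [H⁺]) = (2.692e-05)² / (0.026 − 2.692e-05) = 2.79e-08.

K_a = 2.79e-08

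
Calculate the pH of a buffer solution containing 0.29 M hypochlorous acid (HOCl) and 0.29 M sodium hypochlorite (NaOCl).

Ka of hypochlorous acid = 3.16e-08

pKa = -log(3.16e-08) = 7.50. pH = pKa + log([A⁻]/[HA]) = 7.50 + log(0.29/0.29)

pH = 7.50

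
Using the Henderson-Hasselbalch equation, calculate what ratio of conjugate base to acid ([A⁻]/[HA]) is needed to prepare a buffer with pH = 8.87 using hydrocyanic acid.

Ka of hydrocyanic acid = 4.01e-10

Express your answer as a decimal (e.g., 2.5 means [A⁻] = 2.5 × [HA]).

pKa = -log(4.01e-10) = 9.3969. pH = pKa + log([A⁻]/[HA]), so log([A⁻]/[HA]) = pH − pKa = 8.87 − 9.3969 = -0.5269. [A⁻]/[HA] = 10^(-0.5269) = 0.297

[A⁻]/[HA] = 0.297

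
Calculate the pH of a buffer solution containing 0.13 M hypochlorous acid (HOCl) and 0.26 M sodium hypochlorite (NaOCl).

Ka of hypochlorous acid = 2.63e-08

pKa = -log(2.63e-08) = 7.58. pH = pKa + log([A⁻]/[HA]) = 7.58 + log(0.26/0.13)

pH = 7.88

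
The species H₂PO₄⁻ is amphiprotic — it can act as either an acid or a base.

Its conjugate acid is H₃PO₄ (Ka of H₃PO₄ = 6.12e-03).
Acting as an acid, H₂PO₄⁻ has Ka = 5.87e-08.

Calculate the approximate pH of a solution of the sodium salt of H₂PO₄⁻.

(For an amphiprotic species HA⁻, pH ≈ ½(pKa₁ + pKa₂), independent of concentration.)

pKa₁ = -log(6.12e-03) = 2.21; pKa₂ = -log(5.87e-08) = 7.23. For an amphiprotic species, pH ≈ ½(pKa₁ + pKa₂) = ½(2.21 + 7.23) = 4.72.

pH = 4.72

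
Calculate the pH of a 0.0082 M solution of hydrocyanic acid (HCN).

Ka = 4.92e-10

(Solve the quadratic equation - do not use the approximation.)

x² + Ka×x - Ka×C = 0. Using quadratic formula: [H⁺] = 2.0083e-06

pH = 5.70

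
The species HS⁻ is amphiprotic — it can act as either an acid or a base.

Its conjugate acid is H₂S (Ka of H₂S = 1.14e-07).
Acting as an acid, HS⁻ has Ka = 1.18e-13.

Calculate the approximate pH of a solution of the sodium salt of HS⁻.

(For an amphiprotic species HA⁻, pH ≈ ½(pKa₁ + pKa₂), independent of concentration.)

pKa₁ = -log(1.14e-07) = 6.94; pKa₂ = -log(1.18e-13) = 12.93. For an amphiprotic species, pH ≈ ½(pKa₁ + pKa₂) = ½(6.94 + 12.93) = 9.94.

pH = 9.94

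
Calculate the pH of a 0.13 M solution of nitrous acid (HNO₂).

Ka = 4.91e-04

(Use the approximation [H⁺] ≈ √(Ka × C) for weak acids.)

[H⁺] = √(Ka × C) = √(4.91e-04 × 0.13) = 7.9894e-03. pH = -log(7.9894e-03)

pH = 2.10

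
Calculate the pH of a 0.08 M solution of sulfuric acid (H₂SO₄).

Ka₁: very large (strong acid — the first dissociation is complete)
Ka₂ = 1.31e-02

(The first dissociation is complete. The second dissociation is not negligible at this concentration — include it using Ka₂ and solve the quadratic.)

First dissociation is complete: [H⁺]₀ = [HSO₄⁻]₀ = C = 0.08 M. Second dissociation HSO₄⁻ ⇌ H⁺ + SO₄²⁻: let x = [SO₄²⁻]. Ka₂ = (C + x)·x / (C − x) = 1.31e-02 → x² + (C + Ka₂)·x − Ka₂·C = 0 → x² + 0.09310·x − 1.048e-03 = 0. x = (−0.09310 + √(0.09310² + 4 × 1.048e-03)) / 2 = 1.0150e-02 M. [H⁺] = C + x = 0.08 + 1.0150e-02 = 9.0150e-02 M. pH = -log(9.0150e-02) = 1.05.

pH = 1.05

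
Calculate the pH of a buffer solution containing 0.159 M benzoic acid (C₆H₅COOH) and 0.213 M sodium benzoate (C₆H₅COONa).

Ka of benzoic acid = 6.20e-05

pKa = -log(6.20e-05) = 4.21. pH = pKa + log([A⁻]/[HA]) = 4.21 + log(0.213/0.159)

pH = 4.33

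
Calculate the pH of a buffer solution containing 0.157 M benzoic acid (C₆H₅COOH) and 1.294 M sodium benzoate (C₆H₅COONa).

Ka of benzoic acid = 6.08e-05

pKa = -log(6.08e-05) = 4.22. pH = pKa + log([A⁻]/[HA]) = 4.22 + log(1.294/0.157)

pH = 5.13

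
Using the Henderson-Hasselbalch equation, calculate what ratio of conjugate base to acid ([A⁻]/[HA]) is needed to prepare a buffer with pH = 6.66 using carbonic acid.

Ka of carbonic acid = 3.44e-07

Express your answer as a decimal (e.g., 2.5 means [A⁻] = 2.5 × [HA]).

pKa = -log(3.44e-07) = 6.4634. pH = pKa + log([A⁻]/[HA]), so log([A⁻]/[HA]) = pH − pKa = 6.66 − 6.4634 = 0.1966. [A⁻]/[HA] = 10^(0.1966) = 1.57

[A⁻]/[HA] = 1.57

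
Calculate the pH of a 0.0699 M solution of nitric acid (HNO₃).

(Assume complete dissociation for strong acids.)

[H⁺] = 0.0699 M for strong acid. pH = -log[H⁺] = -log(0.0699)

pH = 1.16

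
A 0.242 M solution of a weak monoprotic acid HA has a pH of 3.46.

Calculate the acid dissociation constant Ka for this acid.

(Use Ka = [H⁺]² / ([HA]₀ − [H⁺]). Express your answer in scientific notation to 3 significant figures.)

[H⁺] = 10^(−pH) = 10^(−3.46) = 3.467e-04 M. For HA ⇌ H⁺ + A⁻, Ka = [H⁺][A⁻]/[HA] = [H⁺]² / ([HA]₀ − [H⁺]) = (3.467e-04)² / (0.242 − 3.467e-04) = 4.98e-07.

K_a = 4.98e-07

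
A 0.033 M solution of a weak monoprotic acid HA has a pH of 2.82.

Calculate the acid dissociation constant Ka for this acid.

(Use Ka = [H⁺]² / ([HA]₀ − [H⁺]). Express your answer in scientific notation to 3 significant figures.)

[H⁺] = 10^(−pH) = 10^(−2.82) = 1.514e-03 M. For HA ⇌ H⁺ + A⁻, Ka = [H⁺][A⁻]/[HA] = [H⁺]² / ([HA]₀ − [H⁺]) = (1.514e-03)² / (0.033 − 1.514e-03) = 7.28e-05.

K_a = 7.28e-05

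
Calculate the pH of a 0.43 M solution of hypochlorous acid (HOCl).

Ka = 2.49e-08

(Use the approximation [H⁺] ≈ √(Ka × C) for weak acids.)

[H⁺] = √(Ka × C) = √(2.49e-08 × 0.43) = 1.0347e-04. pH = -log(1.0347e-04)

pH = 3.99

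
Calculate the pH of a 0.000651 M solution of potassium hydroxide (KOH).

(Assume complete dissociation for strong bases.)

[OH⁻] = 0.000651 M for strong base. pOH = -log[OH⁻] = 3.19, pH = 14 - pOH

pH = 10.81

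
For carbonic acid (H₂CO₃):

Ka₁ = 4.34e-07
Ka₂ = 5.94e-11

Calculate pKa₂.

pKa₂ = -log(Ka₂) = -log(5.94e-11) = 10.23.

pK_{a2} = 10.23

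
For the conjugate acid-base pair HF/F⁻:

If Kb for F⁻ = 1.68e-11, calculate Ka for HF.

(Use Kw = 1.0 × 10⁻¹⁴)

For a conjugate pair Ka × Kb = Kw, so Ka = Kw/Kb = 1.0 × 10⁻¹⁴ / 1.68e-11 = 5.95e-04.

K_a = 5.95e-04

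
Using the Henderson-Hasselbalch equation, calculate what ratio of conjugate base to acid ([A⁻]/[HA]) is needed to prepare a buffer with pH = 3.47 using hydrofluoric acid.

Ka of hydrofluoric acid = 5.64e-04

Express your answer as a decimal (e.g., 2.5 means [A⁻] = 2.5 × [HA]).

pKa = -log(5.64e-04) = 3.2487. pH = pKa + log([A⁻]/[HA]), so log([A⁻]/[HA]) = pH − pKa = 3.47 − 3.2487 = 0.2213. [A⁻]/[HA] = 10^(0.2213) = 1.66

[A⁻]/[HA] = 1.66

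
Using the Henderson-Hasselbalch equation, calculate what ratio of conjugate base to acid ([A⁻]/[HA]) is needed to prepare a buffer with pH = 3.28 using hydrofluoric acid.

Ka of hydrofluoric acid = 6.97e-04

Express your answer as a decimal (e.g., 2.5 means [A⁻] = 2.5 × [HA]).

pKa = -log(6.97e-04) = 3.1568. pH = pKa + log([A⁻]/[HA]), so log([A⁻]/[HA]) = pH − pKa = 3.28 − 3.1568 = 0.1232. [A⁻]/[HA] = 10^(0.1232) = 1.33

[A⁻]/[HA] = 1.33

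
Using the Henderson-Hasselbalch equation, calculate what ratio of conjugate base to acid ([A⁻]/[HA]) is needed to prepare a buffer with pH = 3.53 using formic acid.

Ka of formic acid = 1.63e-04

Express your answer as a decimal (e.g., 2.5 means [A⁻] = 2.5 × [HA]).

pKa = -log(1.63e-04) = 3.7878. pH = pKa + log([A⁻]/[HA]), so log([A⁻]/[HA]) = pH − pKa = 3.53 − 3.7878 = -0.2578. [A⁻]/[HA] = 10^(-0.2578) = 0.552

[A⁻]/[HA] = 0.552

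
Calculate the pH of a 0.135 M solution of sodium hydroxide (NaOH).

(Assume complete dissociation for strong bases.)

[OH⁻] = 0.135 M for strong base. pOH = -log[OH⁻] = 0.87, pH = 14 - pOH

pH = 13.13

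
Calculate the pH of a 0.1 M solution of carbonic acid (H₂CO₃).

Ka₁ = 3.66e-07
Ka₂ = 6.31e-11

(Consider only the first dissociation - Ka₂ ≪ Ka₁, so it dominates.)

First dissociation dominates. From Ka₁ = [H⁺][HA⁻]/[H₂A], x² + Ka₁·x − Ka₁·C = 0 with C = 0.1 M and Ka₁ = 3.66e-07. Solving: [H⁺] = (−Ka₁ + √(Ka₁² + 4·Ka₁·C)) / 2 = 1.9113e-04 M. pH = -log(1.9113e-04) = 3.72.

pH = 3.72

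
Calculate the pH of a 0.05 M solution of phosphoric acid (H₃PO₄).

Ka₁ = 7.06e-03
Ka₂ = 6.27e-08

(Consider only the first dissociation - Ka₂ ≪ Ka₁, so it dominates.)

First dissociation dominates. From Ka₁ = [H⁺][HA⁻]/[H₂A], x² + Ka₁·x − Ka₁·C = 0 with C = 0.05 M and Ka₁ = 7.06e-03. Solving: [H⁺] = (−Ka₁ + √(Ka₁² + 4·Ka₁·C)) / 2 = 1.5587e-02 M. pH = -log(1.5587e-02) = 1.81.

pH = 1.81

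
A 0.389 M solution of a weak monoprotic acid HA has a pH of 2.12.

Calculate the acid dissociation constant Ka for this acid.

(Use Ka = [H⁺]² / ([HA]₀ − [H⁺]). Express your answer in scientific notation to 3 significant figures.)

[H⁺] = 10^(−pH) = 10^(−2.12) = 7.586e-03 M. For HA ⇌ H⁺ + A⁻, Ka = [H⁺][A⁻]/[HA] = [H⁺]² / ([HA]₀ − [H⁺]) = (7.586e-03)² / (0.389 − 7.586e-03) = 1.51e-04.

K_a = 1.51e-04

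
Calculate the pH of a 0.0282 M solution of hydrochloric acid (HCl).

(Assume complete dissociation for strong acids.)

[H⁺] = 0.0282 M for strong acid. pH = -log[H⁺] = -log(0.0282)

pH = 1.55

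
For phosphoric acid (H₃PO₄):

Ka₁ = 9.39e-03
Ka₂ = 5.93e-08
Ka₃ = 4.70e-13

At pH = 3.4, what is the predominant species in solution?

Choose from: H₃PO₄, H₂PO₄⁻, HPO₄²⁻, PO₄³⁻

pKa₁ = 2.03, pKa₂ = 7.23, pKa₃ = 12.33. For a polyprotic acid the predominant species crosses at each pKa: below pKa_n the protonated form dominates, above it the deprotonated form does. At pH = 3.4, the predominant species is H₂PO₄⁻.

H₂PO₄⁻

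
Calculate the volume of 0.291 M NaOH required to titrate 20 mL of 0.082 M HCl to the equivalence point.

At equivalence: moles acid = moles base. moles HCl = 0.082 × 20/1000 = 0.00164 mol. V_base = moles / 0.291 × 1000 = 5.6 mL.

V_{base} = 5.6 mL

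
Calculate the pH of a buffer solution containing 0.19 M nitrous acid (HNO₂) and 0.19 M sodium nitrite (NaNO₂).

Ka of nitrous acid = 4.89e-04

pKa = -log(4.89e-04) = 3.31. pH = pKa + log([A⁻]/[HA]) = 3.31 + log(0.19/0.19)

pH = 3.31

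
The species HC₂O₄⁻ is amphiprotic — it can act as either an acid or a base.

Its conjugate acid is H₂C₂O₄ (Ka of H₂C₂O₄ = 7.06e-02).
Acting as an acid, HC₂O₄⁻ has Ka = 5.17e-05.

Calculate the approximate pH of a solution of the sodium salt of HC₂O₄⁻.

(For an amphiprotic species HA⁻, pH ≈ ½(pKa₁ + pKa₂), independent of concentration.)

pKa₁ = -log(7.06e-02) = 1.15; pKa₂ = -log(5.17e-05) = 4.29. For an amphiprotic species, pH ≈ ½(pKa₁ + pKa₂) = ½(1.15 + 4.29) = 2.72.

pH = 2.72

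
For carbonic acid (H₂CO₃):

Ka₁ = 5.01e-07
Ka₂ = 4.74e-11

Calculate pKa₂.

pKa₂ = -log(Ka₂) = -log(4.74e-11) = 10.32.

pK_{a2} = 10.32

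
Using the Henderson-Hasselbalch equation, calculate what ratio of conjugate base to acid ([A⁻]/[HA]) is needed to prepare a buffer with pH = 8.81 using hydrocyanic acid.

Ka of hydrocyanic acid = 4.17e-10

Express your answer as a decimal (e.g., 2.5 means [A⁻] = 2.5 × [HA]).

pKa = -log(4.17e-10) = 9.3799. pH = pKa + log([A⁻]/[HA]), so log([A⁻]/[HA]) = pH − pKa = 8.81 − 9.3799 = -0.5699. [A⁻]/[HA] = 10^(-0.5699) = 0.269

[A⁻]/[HA] = 0.269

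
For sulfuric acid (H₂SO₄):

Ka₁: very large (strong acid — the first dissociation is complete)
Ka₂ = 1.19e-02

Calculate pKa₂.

pKa₂ = -log(Ka₂) = -log(1.19e-02) = 1.92.

pK_{a2} = 1.92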